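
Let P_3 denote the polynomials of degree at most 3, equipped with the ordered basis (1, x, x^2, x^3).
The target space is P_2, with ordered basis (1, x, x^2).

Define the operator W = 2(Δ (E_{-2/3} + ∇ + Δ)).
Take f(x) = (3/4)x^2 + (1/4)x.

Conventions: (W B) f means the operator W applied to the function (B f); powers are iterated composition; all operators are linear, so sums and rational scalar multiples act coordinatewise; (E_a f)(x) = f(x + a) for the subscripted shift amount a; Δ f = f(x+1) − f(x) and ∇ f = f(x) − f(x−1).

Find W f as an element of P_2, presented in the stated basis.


E_{-2/3} f = (3/4)x^2 - (3/4)x + 1/6
∇ f = (3/2)x - 1/2
Δ f = (3/2)x + 1
(E_{-2/3} + ∇ + Δ) f = (3/4)x^2 + (9/4)x + 2/3
Δ (E_{-2/3} + ∇ + Δ) f = (3/2)x + 3
(2(Δ (E_{-2/3} + ∇ + Δ))) f = 3x + 6

the image equals g(x) = 3x + 6


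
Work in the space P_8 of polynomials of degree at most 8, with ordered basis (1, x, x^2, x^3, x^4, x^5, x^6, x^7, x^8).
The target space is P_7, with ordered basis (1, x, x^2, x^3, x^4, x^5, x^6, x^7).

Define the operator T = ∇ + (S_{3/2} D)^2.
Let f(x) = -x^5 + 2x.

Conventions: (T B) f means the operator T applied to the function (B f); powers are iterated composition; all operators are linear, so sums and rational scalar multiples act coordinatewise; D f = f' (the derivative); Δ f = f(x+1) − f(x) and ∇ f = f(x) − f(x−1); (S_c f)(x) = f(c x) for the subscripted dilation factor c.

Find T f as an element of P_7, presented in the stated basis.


the result is g(x) = -5x^4 - (10615/32)x^3 - 10x^2 + 5x + 1

∇ f = -5x^4 + 10x^3 - 10x^2 + 5x + 1
D f = -5x^4 + 2
S_{3/2} D f = -(405/16)x^4 + 2
D (S_{3/2} D) f = -(405/4)x^3
S_{3/2} D (S_{3/2} D) f = -(10935/32)x^3
(∇ + (S_{3/2} D)^2) f = -5x^4 - (10615/32)x^3 - 10x^2 + 5x + 1


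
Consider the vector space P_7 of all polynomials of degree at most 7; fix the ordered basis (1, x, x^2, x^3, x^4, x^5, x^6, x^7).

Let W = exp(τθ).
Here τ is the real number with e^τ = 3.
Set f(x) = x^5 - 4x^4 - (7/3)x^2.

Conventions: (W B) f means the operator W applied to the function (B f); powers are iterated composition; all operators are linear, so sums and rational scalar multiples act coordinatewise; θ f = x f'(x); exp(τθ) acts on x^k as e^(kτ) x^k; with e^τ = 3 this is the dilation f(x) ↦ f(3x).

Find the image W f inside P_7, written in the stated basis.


exp(τθ) x^k = e^(kτ) x^k; with e^τ = 3 this sends x^k to 3^k x^k
x^2 ↦ 9 x^2
x^4 ↦ 81 x^4
x^5 ↦ 243 x^5
applying this coordinatewise to f: exp(τθ) f = 243x^5 - 324x^4 - 21x^2

the image equals g(x) = 243x^5 - 324x^4 - 21x^2


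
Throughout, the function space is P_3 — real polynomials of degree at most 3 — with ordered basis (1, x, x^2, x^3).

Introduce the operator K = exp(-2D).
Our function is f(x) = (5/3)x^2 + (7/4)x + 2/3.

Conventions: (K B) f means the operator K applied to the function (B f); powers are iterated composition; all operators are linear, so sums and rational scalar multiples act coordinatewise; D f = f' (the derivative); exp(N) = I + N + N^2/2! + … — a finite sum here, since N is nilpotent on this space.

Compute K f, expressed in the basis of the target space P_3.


the image equals g(x) = (5/3)x^2 - (59/12)x + 23/6

order-1 term: -(20/3)x - 7/2
order-2 term: 20/3
the series for exp(-2D) f terminates at order 2
exp(-2D) f = (5/3)x^2 - (59/12)x + 23/6


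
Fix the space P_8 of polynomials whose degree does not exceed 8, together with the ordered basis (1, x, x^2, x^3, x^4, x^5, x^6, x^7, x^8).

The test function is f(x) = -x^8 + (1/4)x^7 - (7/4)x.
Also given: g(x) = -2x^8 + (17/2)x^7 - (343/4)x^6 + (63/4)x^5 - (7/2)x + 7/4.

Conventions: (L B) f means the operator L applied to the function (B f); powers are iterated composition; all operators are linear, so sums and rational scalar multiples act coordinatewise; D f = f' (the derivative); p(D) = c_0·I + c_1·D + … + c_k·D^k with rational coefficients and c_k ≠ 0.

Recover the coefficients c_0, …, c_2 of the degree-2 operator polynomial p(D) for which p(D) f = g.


D^0 f = -x^8 + (1/4)x^7 - (7/4)x
D^1 f = -8x^7 + (7/4)x^6 - 7/4
D^2 f = -56x^6 + (21/2)x^5
matching coefficients of g against c_0 f + c_1 Df + … from the top degree down determines the c_i
solution: c_0 = 2, c_1 = -1, c_2 = 3/2

c_0 = 2, c_1 = -1, c_2 = 3/2


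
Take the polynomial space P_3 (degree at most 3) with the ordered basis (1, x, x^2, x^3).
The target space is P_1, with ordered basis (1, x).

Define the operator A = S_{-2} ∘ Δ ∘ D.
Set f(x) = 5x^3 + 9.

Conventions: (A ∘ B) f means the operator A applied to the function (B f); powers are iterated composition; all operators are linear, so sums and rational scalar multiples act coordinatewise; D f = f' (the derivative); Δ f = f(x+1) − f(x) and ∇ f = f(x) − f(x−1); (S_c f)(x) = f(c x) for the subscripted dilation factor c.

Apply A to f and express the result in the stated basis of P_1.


the result is g(x) = -60x + 15

D f = 15x^2
Δ D f = 30x + 15
S_{-2} Δ D f = -60x + 15


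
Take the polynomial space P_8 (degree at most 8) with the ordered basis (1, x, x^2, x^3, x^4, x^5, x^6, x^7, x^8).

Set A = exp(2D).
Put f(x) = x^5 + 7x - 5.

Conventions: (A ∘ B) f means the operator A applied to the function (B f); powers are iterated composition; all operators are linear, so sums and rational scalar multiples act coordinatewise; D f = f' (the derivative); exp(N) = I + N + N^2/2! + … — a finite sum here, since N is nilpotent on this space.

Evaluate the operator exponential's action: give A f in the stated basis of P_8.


order-1 term: 10x^4 + 14
order-2 term: 40x^3
order-3 term: 80x^2
order-4 term: 80x
order-5 term: 32
the series for exp(2D) f terminates at order 5
exp(2D) f = x^5 + 10x^4 + 40x^3 + 80x^2 + 87x + 41

g(x) = x^5 + 10x^4 + 40x^3 + 80x^2 + 87x + 41


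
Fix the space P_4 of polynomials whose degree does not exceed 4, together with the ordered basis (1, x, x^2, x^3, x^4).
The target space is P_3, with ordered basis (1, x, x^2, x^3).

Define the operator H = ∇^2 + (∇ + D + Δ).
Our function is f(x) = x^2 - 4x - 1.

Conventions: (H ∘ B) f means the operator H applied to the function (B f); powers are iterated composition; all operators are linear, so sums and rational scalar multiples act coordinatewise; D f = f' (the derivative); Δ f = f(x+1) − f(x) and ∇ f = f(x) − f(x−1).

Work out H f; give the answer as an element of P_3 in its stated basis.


the image equals g(x) = 6x - 10

∇ f = 2x - 5
∇ ∇ f = 2
∇ f = 2x - 5
D f = 2x - 4
Δ f = 2x - 3
(∇ + D + Δ) f = 6x - 12
(∇^2 + (∇ + D + Δ)) f = 6x - 10


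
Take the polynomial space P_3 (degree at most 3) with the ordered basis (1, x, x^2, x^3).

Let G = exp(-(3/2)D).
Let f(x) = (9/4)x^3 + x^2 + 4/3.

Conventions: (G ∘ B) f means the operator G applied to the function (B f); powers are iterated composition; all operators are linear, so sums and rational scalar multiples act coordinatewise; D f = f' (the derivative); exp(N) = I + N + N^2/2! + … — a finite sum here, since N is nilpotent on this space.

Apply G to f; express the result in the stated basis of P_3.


g(x) = (9/4)x^3 - (73/8)x^2 + (195/16)x - 385/96

order-1 term: -(81/8)x^2 - 3x
order-2 term: (243/16)x + 9/4
order-3 term: -243/32
the series for exp(-(3/2)D) f terminates at order 3
exp(-(3/2)D) f = (9/4)x^3 - (73/8)x^2 + (195/16)x - 385/96


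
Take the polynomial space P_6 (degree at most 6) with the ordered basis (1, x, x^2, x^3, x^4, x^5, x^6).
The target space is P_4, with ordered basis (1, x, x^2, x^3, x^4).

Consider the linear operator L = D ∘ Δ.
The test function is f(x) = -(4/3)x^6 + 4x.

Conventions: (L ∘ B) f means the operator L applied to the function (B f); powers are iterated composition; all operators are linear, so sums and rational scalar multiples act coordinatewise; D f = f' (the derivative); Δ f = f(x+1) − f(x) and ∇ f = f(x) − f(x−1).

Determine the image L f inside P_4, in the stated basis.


Δ f = -8x^5 - 20x^4 - (80/3)x^3 - 20x^2 - 8x + 8/3
D Δ f = -40x^4 - 80x^3 - 80x^2 - 40x - 8

g(x) = -40x^4 - 80x^3 - 80x^2 - 40x - 8


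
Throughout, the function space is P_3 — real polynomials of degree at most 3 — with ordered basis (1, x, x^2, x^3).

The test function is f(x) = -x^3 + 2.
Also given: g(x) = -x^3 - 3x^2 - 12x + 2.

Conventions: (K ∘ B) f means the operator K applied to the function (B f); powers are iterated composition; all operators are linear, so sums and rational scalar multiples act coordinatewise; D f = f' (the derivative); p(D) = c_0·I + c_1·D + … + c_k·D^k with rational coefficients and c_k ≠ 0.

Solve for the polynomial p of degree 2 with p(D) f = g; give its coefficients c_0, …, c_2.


D^0 f = -x^3 + 2
D^1 f = -3x^2
D^2 f = -6x
matching coefficients of g against c_0 f + c_1 Df + … from the top degree down determines the c_i
solution: c_0 = 1, c_1 = 1, c_2 = 2

p(D) = I + D + 2·D^2, i.e. c_0 = 1, c_1 = 1, c_2 = 2


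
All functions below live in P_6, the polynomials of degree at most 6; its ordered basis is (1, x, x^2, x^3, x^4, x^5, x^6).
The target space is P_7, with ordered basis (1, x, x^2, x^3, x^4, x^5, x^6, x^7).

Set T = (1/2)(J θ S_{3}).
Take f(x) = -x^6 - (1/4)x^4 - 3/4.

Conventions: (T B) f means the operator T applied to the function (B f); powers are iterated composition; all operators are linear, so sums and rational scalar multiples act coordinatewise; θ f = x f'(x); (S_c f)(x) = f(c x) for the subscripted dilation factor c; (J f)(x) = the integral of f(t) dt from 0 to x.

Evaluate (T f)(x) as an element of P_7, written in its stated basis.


the result is g(x) = -(2187/7)x^7 - (81/10)x^5

S_{3} f = -729x^6 - (81/4)x^4 - 3/4
θ S_{3} f = -4374x^6 - 81x^4
J θ S_{3} f = -(4374/7)x^7 - (81/5)x^5
((1/2)(J θ S_{3})) f = -(2187/7)x^7 - (81/10)x^5


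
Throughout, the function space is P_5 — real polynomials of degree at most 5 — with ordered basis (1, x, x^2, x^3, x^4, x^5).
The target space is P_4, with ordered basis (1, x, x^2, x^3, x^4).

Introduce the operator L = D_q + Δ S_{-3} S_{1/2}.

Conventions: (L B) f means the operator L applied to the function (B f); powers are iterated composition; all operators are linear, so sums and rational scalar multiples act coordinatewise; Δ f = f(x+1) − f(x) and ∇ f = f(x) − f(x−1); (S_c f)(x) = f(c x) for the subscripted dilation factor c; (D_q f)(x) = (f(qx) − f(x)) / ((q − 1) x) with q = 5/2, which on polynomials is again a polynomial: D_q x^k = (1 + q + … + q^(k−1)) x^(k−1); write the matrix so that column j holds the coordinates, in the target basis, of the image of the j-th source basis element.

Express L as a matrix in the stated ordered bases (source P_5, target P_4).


the matrix is [[0, -1/2, 9/4, -27/8, 81/16, -243/32]; [0, 0, 8, -81/8, 81/4, -1215/32]; [0, 0, 0, -3/8, 243/8, -1215/16]; [0, 0, 0, 0, 365/8, -1215/16]; [0, 0, 0, 0, 0, 847/32]] (rows listed top to bottom)

image of 1: 0
image of x: -1/2
image of x^2: 8x + 9/4
image of x^3: -(3/8)x^2 - (81/8)x - 27/8
image of x^4: (365/8)x^3 + (243/8)x^2 + (81/4)x + 81/16
image of x^5: (847/32)x^4 - (1215/16)x^3 - (1215/16)x^2 - (1215/32)x - 243/32
each image's coordinates form column j of the matrix


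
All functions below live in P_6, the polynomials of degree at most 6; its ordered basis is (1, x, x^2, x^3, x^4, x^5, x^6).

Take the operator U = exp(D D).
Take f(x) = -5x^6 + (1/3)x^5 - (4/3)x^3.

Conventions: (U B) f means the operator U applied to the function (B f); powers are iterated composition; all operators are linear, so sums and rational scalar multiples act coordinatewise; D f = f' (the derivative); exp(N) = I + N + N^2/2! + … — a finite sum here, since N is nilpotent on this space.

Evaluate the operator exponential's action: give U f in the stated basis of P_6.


the image equals g(x) = -5x^6 + (1/3)x^5 - 150x^4 + (16/3)x^3 - 900x^2 + 12x - 600

order-1 term: -150x^4 + (20/3)x^3 - 8x
order-2 term: -900x^2 + 20x
order-3 term: -600
the series for exp(D D) f terminates at order 3
exp(D D) f = -5x^6 + (1/3)x^5 - 150x^4 + (16/3)x^3 - 900x^2 + 12x - 600


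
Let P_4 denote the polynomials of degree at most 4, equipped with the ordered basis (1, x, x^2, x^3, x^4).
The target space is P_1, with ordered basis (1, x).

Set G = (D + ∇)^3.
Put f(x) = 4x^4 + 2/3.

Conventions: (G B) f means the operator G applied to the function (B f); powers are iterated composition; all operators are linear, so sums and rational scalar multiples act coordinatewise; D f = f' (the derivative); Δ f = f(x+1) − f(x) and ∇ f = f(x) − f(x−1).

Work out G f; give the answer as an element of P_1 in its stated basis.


g(x) = 768x - 576

D f = 16x^3
∇ f = 16x^3 - 24x^2 + 16x - 4
(D + ∇) f = 32x^3 - 24x^2 + 16x - 4
D (D + ∇) f = 96x^2 - 48x + 16
∇ (D + ∇) f = 96x^2 - 144x + 72
(D + ∇) (D + ∇) f = 192x^2 - 192x + 88
D (D + ∇) (D + ∇) f = 384x - 192
∇ (D + ∇) (D + ∇) f = 384x - 384
(D + ∇) (D + ∇) (D + ∇) f = 768x - 576


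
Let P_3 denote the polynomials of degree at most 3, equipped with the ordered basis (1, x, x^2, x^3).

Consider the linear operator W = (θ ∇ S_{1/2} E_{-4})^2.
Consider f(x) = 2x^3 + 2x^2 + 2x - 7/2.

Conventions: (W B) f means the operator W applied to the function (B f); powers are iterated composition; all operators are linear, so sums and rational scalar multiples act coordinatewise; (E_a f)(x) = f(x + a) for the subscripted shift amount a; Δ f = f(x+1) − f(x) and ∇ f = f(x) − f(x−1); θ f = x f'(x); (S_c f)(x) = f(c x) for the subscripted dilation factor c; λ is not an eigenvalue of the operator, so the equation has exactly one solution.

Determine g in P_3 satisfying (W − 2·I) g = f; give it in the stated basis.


the result is g(x) = -x^3 - x^2 - (19/16)x + 7/4

write g with unknown coordinates in the stated basis and equate coefficients in (W − 2·I) g = f
solving from the highest basis element down gives g = -x^3 - x^2 - (19/16)x + 7/4
check: W g = -(3/8)x
so W g − 2·g = 2x^3 + 2x^2 + 2x - 7/2 = f ✓


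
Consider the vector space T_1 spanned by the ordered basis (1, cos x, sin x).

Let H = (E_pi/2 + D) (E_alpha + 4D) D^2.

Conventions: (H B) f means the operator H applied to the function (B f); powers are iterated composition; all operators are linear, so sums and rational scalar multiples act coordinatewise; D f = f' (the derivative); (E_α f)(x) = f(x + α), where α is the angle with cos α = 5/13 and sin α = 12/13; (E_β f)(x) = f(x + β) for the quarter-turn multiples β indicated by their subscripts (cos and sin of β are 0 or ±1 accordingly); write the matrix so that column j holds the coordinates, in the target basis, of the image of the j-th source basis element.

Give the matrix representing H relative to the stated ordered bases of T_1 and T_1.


image of 1: 0
image of cos x: (128/13)cos x + (10/13)sin x
image of sin x: -(10/13)cos x + (128/13)sin x
each image's coordinates form column j of the matrix

the matrix is [[0, 0, 0]; [0, 128/13, -10/13]; [0, 10/13, 128/13]] (rows listed top to bottom)


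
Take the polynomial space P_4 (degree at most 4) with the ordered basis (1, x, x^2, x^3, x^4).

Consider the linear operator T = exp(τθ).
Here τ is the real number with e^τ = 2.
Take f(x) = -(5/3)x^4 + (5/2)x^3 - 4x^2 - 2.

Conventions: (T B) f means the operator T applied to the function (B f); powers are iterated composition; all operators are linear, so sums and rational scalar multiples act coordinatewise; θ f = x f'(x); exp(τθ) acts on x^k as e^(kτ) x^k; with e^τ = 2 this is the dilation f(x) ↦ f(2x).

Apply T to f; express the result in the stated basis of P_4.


the result is g(x) = -(80/3)x^4 + 20x^3 - 16x^2 - 2

exp(τθ) x^k = e^(kτ) x^k; with e^τ = 2 this sends x^k to 2^k x^k
x^2 ↦ 4 x^2
x^3 ↦ 8 x^3
x^4 ↦ 16 x^4
applying this coordinatewise to f: exp(τθ) f = -(80/3)x^4 + 20x^3 - 16x^2 - 2


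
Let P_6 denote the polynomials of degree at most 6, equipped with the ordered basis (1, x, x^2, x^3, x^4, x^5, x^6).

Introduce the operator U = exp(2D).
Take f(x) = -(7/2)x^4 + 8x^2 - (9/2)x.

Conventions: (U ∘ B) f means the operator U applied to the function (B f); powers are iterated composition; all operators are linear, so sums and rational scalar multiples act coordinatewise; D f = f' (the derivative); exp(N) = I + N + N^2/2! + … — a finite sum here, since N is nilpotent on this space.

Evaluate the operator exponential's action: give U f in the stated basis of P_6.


order-1 term: -28x^3 + 32x - 9
order-2 term: -84x^2 + 32
order-3 term: -112x
order-4 term: -56
the series for exp(2D) f terminates at order 4
exp(2D) f = -(7/2)x^4 - 28x^3 - 76x^2 - (169/2)x - 33

g(x) = -(7/2)x^4 - 28x^3 - 76x^2 - (169/2)x - 33


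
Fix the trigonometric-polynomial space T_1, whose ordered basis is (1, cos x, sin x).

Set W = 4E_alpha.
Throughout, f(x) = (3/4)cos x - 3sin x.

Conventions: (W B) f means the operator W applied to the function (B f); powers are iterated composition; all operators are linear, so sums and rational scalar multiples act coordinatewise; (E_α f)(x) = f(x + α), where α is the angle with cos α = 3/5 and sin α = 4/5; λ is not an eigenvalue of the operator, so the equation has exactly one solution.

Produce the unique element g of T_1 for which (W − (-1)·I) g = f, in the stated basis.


g(x) = (243/436)cos x - (39/109)sin x

write g with unknown coordinates in the stated basis and equate coefficients in (W − (-1)·I) g = f
solving from the highest basis element down gives g = (243/436)cos x - (39/109)sin x
check: W g = (21/109)cos x - (288/109)sin x
so W g − (-1)·g = (3/4)cos x - 3sin x = f ✓


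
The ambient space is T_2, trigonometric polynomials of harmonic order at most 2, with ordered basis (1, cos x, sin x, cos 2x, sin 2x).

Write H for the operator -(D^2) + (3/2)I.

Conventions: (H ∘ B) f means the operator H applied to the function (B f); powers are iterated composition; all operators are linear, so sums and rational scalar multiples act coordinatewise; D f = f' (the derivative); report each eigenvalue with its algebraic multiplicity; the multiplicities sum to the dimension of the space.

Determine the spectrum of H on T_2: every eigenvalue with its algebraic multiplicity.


λ = 3/2 (multiplicity 1), λ = 5/2 (multiplicity 2), λ = 11/2 (multiplicity 2)

image of 1: 3/2
image of cos x: (5/2)cos x
image of sin x: (5/2)sin x
image of cos 2x: (11/2)cos 2x
image of sin 2x: (11/2)sin 2x
the matrix is diagonal; its diagonal is (3/2, 5/2, 5/2, 11/2, 11/2)
for a triangular matrix the eigenvalues are the diagonal entries, with algebraic multiplicity their repetition count


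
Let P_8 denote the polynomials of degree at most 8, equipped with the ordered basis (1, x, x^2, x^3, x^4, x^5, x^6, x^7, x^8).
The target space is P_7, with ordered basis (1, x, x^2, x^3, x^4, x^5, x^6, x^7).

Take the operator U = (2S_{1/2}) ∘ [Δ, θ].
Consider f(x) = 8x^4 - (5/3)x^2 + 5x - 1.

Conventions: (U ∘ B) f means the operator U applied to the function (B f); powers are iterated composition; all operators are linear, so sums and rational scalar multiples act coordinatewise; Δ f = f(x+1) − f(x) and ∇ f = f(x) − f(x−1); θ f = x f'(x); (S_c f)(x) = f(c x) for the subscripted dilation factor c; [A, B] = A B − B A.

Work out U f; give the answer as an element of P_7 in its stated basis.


θ f = 32x^4 - (10/3)x^2 + 5x
Δ θ f = 128x^3 + 192x^2 + (364/3)x + 101/3
Δ f = 32x^3 + 48x^2 + (86/3)x + 34/3
θ Δ f = 96x^3 + 96x^2 + (86/3)x
[Δ, θ] f = 32x^3 + 96x^2 + (278/3)x + 101/3
S_{1/2} [Δ, θ] f = 4x^3 + 24x^2 + (139/3)x + 101/3
(2S_{1/2}) [Δ, θ] f = 8x^3 + 48x^2 + (278/3)x + 202/3

g(x) = 8x^3 + 48x^2 + (278/3)x + 202/3


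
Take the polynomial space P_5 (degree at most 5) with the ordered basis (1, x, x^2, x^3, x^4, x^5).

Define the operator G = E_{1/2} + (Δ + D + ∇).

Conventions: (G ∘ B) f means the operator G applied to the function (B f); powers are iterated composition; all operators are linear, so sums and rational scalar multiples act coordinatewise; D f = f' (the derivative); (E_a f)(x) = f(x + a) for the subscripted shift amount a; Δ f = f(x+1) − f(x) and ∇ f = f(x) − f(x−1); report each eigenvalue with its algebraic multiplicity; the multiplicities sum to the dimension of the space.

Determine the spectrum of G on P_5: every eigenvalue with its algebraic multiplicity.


λ = 1 (multiplicity 6)

image of 1: 1
image of x: x + 7/2
image of x^2: x^2 + 7x + 1/4
image of x^3: x^3 + (21/2)x^2 + (3/4)x + 17/8
image of x^4: x^4 + 14x^3 + (3/2)x^2 + (17/2)x + 1/16
image of x^5: x^5 + (35/2)x^4 + (5/2)x^3 + (85/4)x^2 + (5/16)x + 65/32
the matrix is upper triangular; its diagonal is (1, 1, 1, 1, 1, 1)
for a triangular matrix the eigenvalues are the diagonal entries, with algebraic multiplicity their repetition count


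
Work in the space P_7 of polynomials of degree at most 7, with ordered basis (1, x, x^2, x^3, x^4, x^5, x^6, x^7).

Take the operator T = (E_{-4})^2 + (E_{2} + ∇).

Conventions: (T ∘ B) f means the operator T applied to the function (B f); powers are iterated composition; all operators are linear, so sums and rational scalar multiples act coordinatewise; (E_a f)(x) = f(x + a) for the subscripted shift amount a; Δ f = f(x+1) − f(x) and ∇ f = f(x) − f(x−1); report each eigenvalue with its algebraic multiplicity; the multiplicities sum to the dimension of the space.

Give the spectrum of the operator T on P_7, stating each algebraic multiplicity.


λ = 2 (multiplicity 8)

image of 1: 2
image of x: 2x - 5
image of x^2: 2x^2 - 10x + 67
image of x^3: 2x^3 - 15x^2 + 201x - 503
image of x^4: 2x^4 - 20x^3 + 402x^2 - 2012x + 4111
image of x^5: 2x^5 - 25x^4 + 670x^3 - 5030x^2 + 20555x - 32735
image of x^6: 2x^6 - 30x^5 + 1005x^4 - 10060x^3 + 61665x^2 - 196410x + 262207
image of x^7: 2x^7 - 35x^6 + 1407x^5 - 17605x^4 + 143885x^3 - 687435x^2 + 1835449x - 2097023
the matrix is upper triangular; its diagonal is (2, 2, 2, 2, 2, 2, 2, 2)
for a triangular matrix the eigenvalues are the diagonal entries, with algebraic multiplicity their repetition count


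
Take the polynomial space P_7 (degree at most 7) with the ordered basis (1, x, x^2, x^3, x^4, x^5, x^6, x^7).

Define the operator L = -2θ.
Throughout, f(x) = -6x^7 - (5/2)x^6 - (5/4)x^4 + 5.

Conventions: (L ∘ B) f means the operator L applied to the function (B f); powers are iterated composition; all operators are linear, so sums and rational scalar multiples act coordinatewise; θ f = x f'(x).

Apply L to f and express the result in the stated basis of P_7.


the image equals g(x) = 84x^7 + 30x^6 + 10x^4

θ f = -42x^7 - 15x^6 - 5x^4
(-2θ) f = 84x^7 + 30x^6 + 10x^4


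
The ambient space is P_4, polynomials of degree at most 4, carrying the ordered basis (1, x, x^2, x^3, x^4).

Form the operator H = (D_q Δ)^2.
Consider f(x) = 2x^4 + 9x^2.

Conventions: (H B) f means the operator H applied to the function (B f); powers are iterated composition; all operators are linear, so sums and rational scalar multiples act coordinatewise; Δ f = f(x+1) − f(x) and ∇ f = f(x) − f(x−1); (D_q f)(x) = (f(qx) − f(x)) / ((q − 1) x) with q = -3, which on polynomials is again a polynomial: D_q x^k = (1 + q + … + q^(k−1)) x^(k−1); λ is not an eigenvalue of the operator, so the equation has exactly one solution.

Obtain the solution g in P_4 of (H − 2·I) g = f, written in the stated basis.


g(x) = -x^4 - (9/2)x^2 - 28

write g with unknown coordinates in the stated basis and equate coefficients in (H − 2·I) g = f
solving from the highest basis element down gives g = -x^4 - (9/2)x^2 - 28
check: H g = -56
so H g − 2·g = 2x^4 + 9x^2 = f ✓


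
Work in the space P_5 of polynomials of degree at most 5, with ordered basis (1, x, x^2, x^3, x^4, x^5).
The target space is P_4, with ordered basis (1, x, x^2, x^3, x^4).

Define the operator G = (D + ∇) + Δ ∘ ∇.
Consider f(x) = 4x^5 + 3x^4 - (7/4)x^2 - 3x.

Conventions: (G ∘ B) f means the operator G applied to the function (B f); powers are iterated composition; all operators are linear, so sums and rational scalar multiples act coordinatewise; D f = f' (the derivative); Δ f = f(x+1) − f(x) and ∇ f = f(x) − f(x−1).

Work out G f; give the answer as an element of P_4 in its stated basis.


D f = 20x^4 + 12x^3 - (7/2)x - 3
∇ f = 20x^4 - 28x^3 + 22x^2 - (23/2)x - 1/4
(D + ∇) f = 40x^4 - 16x^3 + 22x^2 - 15x - 13/4
∇ f = 20x^4 - 28x^3 + 22x^2 - (23/2)x - 1/4
Δ ∇ f = 80x^3 + 36x^2 + 40x + 5/2
((D + ∇) + Δ ∘ ∇) f = 40x^4 + 64x^3 + 58x^2 + 25x - 3/4

g(x) = 40x^4 + 64x^3 + 58x^2 + 25x - 3/4


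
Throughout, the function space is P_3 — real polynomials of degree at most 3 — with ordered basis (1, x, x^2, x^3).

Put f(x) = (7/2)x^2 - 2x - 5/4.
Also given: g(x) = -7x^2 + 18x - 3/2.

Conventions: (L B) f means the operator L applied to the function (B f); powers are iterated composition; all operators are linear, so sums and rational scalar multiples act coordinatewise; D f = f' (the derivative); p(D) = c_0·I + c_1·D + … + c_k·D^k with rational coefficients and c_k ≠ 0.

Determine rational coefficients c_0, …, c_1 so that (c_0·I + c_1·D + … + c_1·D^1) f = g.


p(D) = -2·I + 2·D, i.e. c_0 = -2, c_1 = 2

D^0 f = (7/2)x^2 - 2x - 5/4
D^1 f = 7x - 2
matching coefficients of g against c_0 f + c_1 Df + … from the top degree down determines the c_i
solution: c_0 = -2, c_1 = 2


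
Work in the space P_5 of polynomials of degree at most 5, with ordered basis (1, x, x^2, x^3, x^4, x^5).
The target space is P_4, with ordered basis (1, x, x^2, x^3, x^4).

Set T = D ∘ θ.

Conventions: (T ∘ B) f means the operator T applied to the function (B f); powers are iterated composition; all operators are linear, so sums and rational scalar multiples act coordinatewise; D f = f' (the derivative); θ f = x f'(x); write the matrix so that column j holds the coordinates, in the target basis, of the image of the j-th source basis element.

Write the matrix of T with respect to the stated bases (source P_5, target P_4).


image of 1: 0
image of x: 1
image of x^2: 4x
image of x^3: 9x^2
image of x^4: 16x^3
image of x^5: 25x^4
each image's coordinates form column j of the matrix

the matrix is [[0, 1, 0, 0, 0, 0]; [0, 0, 4, 0, 0, 0]; [0, 0, 0, 9, 0, 0]; [0, 0, 0, 0, 16, 0]; [0, 0, 0, 0, 0, 25]] (rows listed top to bottom)


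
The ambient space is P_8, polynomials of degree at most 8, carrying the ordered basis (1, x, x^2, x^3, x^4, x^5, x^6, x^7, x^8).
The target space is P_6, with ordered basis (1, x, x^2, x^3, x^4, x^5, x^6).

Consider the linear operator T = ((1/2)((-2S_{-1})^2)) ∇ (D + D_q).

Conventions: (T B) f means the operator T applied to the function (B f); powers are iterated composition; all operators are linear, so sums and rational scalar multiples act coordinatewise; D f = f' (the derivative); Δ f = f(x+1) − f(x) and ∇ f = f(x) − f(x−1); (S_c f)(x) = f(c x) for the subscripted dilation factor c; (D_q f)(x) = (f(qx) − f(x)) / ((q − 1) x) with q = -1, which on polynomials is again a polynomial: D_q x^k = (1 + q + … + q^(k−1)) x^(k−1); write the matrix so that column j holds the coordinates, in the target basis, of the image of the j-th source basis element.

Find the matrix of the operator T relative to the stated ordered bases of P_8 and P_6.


the matrix is [[0, 0, 4, -8, 8, -12, 12, -16, 16]; [0, 0, 0, 16, -24, 48, -60, 96, -112]; [0, 0, 0, 0, 24, -72, 120, -240, 336]; [0, 0, 0, 0, 0, 48, -120, 320, -560]; [0, 0, 0, 0, 0, 0, 60, -240, 560]; [0, 0, 0, 0, 0, 0, 0, 96, -336]; [0, 0, 0, 0, 0, 0, 0, 0, 112]] (rows listed top to bottom)

image of 1: 0
image of x: 0
image of x^2: 4
image of x^3: 16x - 8
image of x^4: 24x^2 - 24x + 8
image of x^5: 48x^3 - 72x^2 + 48x - 12
image of x^6: 60x^4 - 120x^3 + 120x^2 - 60x + 12
image of x^7: 96x^5 - 240x^4 + 320x^3 - 240x^2 + 96x - 16
image of x^8: 112x^6 - 336x^5 + 560x^4 - 560x^3 + 336x^2 - 112x + 16
each image's coordinates form column j of the matrix


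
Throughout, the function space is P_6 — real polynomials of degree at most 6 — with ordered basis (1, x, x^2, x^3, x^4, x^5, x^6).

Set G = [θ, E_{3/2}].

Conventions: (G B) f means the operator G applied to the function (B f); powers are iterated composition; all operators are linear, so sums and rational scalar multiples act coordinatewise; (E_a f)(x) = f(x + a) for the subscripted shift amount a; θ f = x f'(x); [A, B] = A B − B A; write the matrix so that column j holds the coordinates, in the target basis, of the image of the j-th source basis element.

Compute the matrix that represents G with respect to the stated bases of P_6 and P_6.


image of 1: 0
image of x: -3/2
image of x^2: -3x - 9/2
image of x^3: -(9/2)x^2 - (27/2)x - 81/8
image of x^4: -6x^3 - 27x^2 - (81/2)x - 81/4
image of x^5: -(15/2)x^4 - 45x^3 - (405/4)x^2 - (405/4)x - 1215/32
image of x^6: -9x^5 - (135/2)x^4 - (405/2)x^3 - (1215/4)x^2 - (3645/16)x - 2187/32
each image's coordinates form column j of the matrix

the matrix is [[0, -3/2, -9/2, -81/8, -81/4, -1215/32, -2187/32]; [0, 0, -3, -27/2, -81/2, -405/4, -3645/16]; [0, 0, 0, -9/2, -27, -405/4, -1215/4]; [0, 0, 0, 0, -6, -45, -405/2]; [0, 0, 0, 0, 0, -15/2, -135/2]; [0, 0, 0, 0, 0, 0, -9]; [0, 0, 0, 0, 0, 0, 0]] (rows listed top to bottom)


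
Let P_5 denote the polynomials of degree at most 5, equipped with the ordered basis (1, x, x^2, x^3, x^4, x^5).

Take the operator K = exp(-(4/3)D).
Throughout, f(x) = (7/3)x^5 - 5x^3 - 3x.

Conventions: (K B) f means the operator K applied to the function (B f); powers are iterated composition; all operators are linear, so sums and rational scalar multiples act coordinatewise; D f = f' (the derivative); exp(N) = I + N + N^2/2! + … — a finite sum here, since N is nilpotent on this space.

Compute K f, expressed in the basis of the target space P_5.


order-1 term: -(140/9)x^4 + 20x^2 + 4
order-2 term: (1120/27)x^3 - (80/3)x
order-3 term: -(4480/81)x^2 + 320/27
order-4 term: (8960/243)x
order-5 term: -7168/729
the series for exp(-(4/3)D) f terminates at order 5
exp(-(4/3)D) f = (7/3)x^5 - (140/9)x^4 + (985/27)x^3 - (2860/81)x^2 + (1751/243)x + 4388/729

the image equals g(x) = (7/3)x^5 - (140/9)x^4 + (985/27)x^3 - (2860/81)x^2 + (1751/243)x + 4388/729


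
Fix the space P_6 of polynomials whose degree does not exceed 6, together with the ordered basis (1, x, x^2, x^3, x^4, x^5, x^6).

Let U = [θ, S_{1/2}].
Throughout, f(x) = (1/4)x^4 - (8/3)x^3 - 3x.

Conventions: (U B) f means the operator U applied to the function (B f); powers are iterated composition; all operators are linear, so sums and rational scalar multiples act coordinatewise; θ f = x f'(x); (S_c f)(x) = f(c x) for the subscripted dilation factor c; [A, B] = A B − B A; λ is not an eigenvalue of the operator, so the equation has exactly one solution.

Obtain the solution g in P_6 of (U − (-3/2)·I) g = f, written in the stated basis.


write g with unknown coordinates in the stated basis and equate coefficients in (U − (-3/2)·I) g = f
solving from the highest basis element down gives g = (1/6)x^4 - (16/9)x^3 - 2x
check: U g = 0
so U g − (-3/2)·g = (1/4)x^4 - (8/3)x^3 - 3x = f ✓

the result is g(x) = (1/6)x^4 - (16/9)x^3 - 2x


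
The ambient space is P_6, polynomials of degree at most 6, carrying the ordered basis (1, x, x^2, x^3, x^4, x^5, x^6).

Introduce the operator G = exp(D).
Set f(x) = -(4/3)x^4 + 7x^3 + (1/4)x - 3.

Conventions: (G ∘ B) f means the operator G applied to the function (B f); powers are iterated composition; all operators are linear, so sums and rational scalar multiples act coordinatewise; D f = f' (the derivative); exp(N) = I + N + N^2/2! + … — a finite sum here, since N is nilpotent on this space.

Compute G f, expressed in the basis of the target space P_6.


order-1 term: -(16/3)x^3 + 21x^2 + 1/4
order-2 term: -8x^2 + 21x
order-3 term: -(16/3)x + 7
order-4 term: -4/3
the series for exp(D) f terminates at order 4
exp(D) f = -(4/3)x^4 + (5/3)x^3 + 13x^2 + (191/12)x + 35/12

g(x) = -(4/3)x^4 + (5/3)x^3 + 13x^2 + (191/12)x + 35/12


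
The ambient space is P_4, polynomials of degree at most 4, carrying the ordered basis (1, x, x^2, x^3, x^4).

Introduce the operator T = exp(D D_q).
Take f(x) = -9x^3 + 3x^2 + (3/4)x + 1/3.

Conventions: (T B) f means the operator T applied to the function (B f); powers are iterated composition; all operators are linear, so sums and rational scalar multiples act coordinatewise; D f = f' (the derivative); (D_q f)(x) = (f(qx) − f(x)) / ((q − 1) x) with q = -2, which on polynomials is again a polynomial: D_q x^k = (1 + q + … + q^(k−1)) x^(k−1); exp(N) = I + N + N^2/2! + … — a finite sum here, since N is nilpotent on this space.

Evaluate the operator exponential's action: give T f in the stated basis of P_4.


g(x) = -9x^3 + 3x^2 - (213/4)x - 8/3

order-1 term: -54x - 3
the series for exp(D D_q) f terminates at order 1
exp(D D_q) f = -9x^3 + 3x^2 - (213/4)x - 8/3


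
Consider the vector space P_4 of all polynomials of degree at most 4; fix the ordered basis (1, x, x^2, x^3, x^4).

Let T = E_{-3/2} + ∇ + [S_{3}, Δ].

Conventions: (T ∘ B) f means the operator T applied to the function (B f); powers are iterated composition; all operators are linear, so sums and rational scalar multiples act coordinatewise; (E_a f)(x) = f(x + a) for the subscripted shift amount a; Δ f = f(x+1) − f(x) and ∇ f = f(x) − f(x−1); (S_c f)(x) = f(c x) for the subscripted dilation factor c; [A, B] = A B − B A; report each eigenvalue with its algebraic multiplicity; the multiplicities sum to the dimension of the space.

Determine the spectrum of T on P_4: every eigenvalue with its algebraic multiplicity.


λ = 1 (multiplicity 5)

image of 1: 1
image of x: x - 5/2
image of x^2: x^2 - 13x - 27/4
image of x^3: x^3 - (111/2)x^2 - (273/4)x - 227/8
image of x^4: x^4 - 218x^3 - (849/2)x^2 - (643/2)x - 1215/16
the matrix is upper triangular; its diagonal is (1, 1, 1, 1, 1)
for a triangular matrix the eigenvalues are the diagonal entries, with algebraic multiplicity their repetition count


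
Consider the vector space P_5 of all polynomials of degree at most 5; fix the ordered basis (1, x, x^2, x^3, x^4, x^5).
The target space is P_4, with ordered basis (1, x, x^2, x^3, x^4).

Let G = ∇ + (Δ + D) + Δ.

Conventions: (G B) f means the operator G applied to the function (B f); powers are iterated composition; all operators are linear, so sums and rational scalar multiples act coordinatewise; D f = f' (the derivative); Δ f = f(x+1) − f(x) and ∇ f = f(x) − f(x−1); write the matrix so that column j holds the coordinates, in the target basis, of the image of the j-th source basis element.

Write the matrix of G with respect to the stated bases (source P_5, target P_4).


image of 1: 0
image of x: 4
image of x^2: 8x + 1
image of x^3: 12x^2 + 3x + 3
image of x^4: 16x^3 + 6x^2 + 12x + 1
image of x^5: 20x^4 + 10x^3 + 30x^2 + 5x + 3
each image's coordinates form column j of the matrix

the matrix is [[0, 4, 1, 3, 1, 3]; [0, 0, 8, 3, 12, 5]; [0, 0, 0, 12, 6, 30]; [0, 0, 0, 0, 16, 10]; [0, 0, 0, 0, 0, 20]] (rows listed top to bottom)


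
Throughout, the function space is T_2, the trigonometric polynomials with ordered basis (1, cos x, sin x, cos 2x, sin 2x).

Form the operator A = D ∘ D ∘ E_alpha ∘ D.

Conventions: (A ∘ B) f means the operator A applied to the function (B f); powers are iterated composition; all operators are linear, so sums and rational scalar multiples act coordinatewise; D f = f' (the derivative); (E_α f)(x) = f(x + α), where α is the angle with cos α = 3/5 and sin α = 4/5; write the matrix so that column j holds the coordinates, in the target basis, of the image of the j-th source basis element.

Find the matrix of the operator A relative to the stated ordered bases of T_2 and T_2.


the matrix is [[0, 0, 0, 0, 0]; [0, 4/5, -3/5, 0, 0]; [0, 3/5, 4/5, 0, 0]; [0, 0, 0, 192/25, 56/25]; [0, 0, 0, -56/25, 192/25]] (rows listed top to bottom)

image of 1: 0
image of cos x: (4/5)cos x + (3/5)sin x
image of sin x: -(3/5)cos x + (4/5)sin x
image of cos 2x: (192/25)cos 2x - (56/25)sin 2x
image of sin 2x: (56/25)cos 2x + (192/25)sin 2x
each image's coordinates form column j of the matrix


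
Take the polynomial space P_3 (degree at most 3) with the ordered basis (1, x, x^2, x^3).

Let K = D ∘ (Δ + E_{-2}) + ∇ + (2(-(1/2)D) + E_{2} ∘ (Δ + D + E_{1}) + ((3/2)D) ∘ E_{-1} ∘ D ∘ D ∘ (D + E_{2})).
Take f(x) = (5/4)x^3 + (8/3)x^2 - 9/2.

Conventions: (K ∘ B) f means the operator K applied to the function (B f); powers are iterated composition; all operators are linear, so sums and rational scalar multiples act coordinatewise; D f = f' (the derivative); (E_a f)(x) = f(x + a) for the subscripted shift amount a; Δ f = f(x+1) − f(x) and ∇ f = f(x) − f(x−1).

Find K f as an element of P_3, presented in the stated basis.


the image equals g(x) = (5/4)x^3 + (151/6)x^2 + (353/4)x + 557/4

Δ f = (15/4)x^2 + (109/12)x + 47/12
E_{-2} f = (5/4)x^3 - (29/6)x^2 + (13/3)x - 23/6
(Δ + E_{-2}) f = (5/4)x^3 - (13/12)x^2 + (161/12)x + 1/12
D (Δ + E_{-2}) f = (15/4)x^2 - (13/6)x + 161/12
∇ f = (15/4)x^2 + (19/12)x - 17/12
D f = (15/4)x^2 + (16/3)x
(-(1/2)D) f = -(15/8)x^2 - (8/3)x
(2(-(1/2)D)) f = -(15/4)x^2 - (16/3)x
Δ f = (15/4)x^2 + (109/12)x + 47/12
D f = (15/4)x^2 + (16/3)x
E_{1} f = (5/4)x^3 + (77/12)x^2 + (109/12)x - 7/12
(Δ + D + E_{1}) f = (5/4)x^3 + (167/12)x^2 + (47/2)x + 10/3
E_{2} (Δ + D + E_{1}) f = (5/4)x^3 + (257/12)x^2 + (565/6)x + 116
D f = (15/4)x^2 + (16/3)x
E_{2} f = (5/4)x^3 + (61/6)x^2 + (77/3)x + 97/6
(D + E_{2}) f = (5/4)x^3 + (167/12)x^2 + 31x + 97/6
D (D + E_{2}) f = (15/4)x^2 + (167/6)x + 31
D D (D + E_{2}) f = (15/2)x + 167/6
E_{-1} D D (D + E_{2}) f = (15/2)x + 61/3
D (E_{-1} ∘ D ∘ D) (D + E_{2}) f = 15/2
((3/2)D) (E_{-1} ∘ D ∘ D) (D + E_{2}) f = 45/4
(2(-(1/2)D) + E_{2} ∘ (Δ + D + E_{1}) + ((3/2)D) ∘ E_{-1} ∘ D ∘ D ∘ (D + E_{2})) f = (5/4)x^3 + (53/3)x^2 + (533/6)x + 509/4
(D ∘ (Δ + E_{-2}) + ∇ + (2(-(1/2)D) + E_{2} ∘ (Δ + D + E_{1}) + ((3/2)D) ∘ E_{-1} ∘ D ∘ D ∘ (D + E_{2}))) f = (5/4)x^3 + (151/6)x^2 + (353/4)x + 557/4


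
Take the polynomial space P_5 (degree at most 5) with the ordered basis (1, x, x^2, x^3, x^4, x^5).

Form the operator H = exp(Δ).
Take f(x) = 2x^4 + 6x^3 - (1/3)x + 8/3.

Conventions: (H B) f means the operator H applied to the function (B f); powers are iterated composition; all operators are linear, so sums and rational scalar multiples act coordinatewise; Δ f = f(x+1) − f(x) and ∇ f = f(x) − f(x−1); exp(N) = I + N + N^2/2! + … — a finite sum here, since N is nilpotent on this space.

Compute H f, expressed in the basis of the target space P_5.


g(x) = 2x^4 + 14x^3 + 42x^2 + (227/3)x + 187/3

order-1 term: 8x^3 + 30x^2 + 26x + 23/3
order-2 term: 12x^2 + 42x + 32
order-3 term: 8x + 18
order-4 term: 2
the series for exp(Δ) f terminates at order 4
exp(Δ) f = 2x^4 + 14x^3 + 42x^2 + (227/3)x + 187/3


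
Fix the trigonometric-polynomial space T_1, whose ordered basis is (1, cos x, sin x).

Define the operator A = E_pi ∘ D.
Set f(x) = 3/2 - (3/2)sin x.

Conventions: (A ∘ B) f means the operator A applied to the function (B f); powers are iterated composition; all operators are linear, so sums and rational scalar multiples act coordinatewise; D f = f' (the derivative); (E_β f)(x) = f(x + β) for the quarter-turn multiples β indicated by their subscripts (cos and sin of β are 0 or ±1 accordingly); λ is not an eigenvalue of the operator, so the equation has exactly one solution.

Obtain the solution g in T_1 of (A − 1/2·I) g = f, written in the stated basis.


g(x) = -3 - (6/5)cos x + (3/5)sin x

write g with unknown coordinates in the stated basis and equate coefficients in (A − 1/2·I) g = f
solving from the highest basis element down gives g = -3 - (6/5)cos x + (3/5)sin x
check: A g = -(3/5)cos x - (6/5)sin x
so A g − 1/2·g = 3/2 - (3/2)sin x = f ✓


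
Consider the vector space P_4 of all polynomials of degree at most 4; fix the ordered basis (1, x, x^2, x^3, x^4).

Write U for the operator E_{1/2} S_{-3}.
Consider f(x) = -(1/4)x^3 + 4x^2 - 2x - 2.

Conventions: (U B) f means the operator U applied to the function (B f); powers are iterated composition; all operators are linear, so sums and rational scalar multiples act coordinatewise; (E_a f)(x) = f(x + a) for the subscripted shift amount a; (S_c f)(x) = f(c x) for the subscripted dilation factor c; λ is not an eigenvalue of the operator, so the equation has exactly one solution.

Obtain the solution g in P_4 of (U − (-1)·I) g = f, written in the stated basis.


the image equals g(x) = (1/104)x^3 + (913/2080)x^2 + (2993/1040)x + 11329/16640

write g with unknown coordinates in the stated basis and equate coefficients in (U − (-1)·I) g = f
solving from the highest basis element down gives g = (1/104)x^3 + (913/2080)x^2 + (2993/1040)x + 11329/16640
check: U g = -(27/104)x^3 + (7407/2080)x^2 - (5073/1040)x - 44609/16640
so U g − (-1)·g = -(1/4)x^3 + 4x^2 - 2x - 2 = f ✓
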